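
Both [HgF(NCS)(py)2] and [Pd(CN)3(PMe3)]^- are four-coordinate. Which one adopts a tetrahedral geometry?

For [HgF(NCS)(py)2]: Summing ligand charges against the 0 overall charge gives an oxidation state of +2 for mercury. Mercury is a group-12 element; Hg(II) is therefore d¹⁰. A d¹⁰ ion has no crystal-field stabilisation preference between square planar and tetrahedral, so four ligands adopt the sterically favoured tetrahedral geometry. → tetrahedral.
For [Pd(CN)3(PMe3)]^-: Each cyanide is −1; trimethylphosphine is neutral; balancing the −1 overall charge requires Pd(II). Pd sits in group 10, so the d-electron count is 10 − 2 = 8. A 4d d⁸ ion has a large crystal-field splitting; square planar leaves the high-energy d_{x²−y²} orbital empty and maximises CFSE. → square planar.

[HgF(NCS)(py)2]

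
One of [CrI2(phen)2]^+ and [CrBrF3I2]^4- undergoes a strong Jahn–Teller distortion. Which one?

[CrI2(phen)2]^+: Each iodide is −1; 1,10-phenanthroline is neutral; balancing the +1 overall charge requires Cr(III). Chromium is a group-6 element; Cr(III) is therefore d³. The d³ configuration leaves the e_g set evenly filled (or empty) — no strong Jahn–Teller driving force.
[CrBrF3I2]^4-: Ligand charges: each bromide is −1; each fluoride is −1; each iodide is −1. With an overall charge of −4 the chromium centre must be in the +2 oxidation state. Cr sits in group 6, so the d-electron count is 6 − 2 = 4. Bromide, fluoride, and iodide are weak-field ligands for a first-row metal, so the complex is high-spin. The t₂g³e_g¹ (high-spin) configuration has an unevenly filled e_g set; the Jahn–Teller theorem predicts a tetragonal distortion (typically axial elongation) to lift the degeneracy.

[CrBrF3I2]^4-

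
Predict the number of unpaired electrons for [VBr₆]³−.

2

Each bromide is −1; balancing the −3 overall charge requires V(III).
Vanadium is a group-5 element; V(III) is therefore d².
In an octahedral field the d² configuration is t₂g²e_g⁰ (only one arrangement possible), giving 2 unpaired electrons.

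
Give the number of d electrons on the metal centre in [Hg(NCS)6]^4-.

Ligand charges: each isothiocyanate is −1. With an overall charge of −4 the mercury centre must be in the +2 oxidation state.
Hg sits in group 12, so the d-electron count is 12 − 2 = 10.

d¹⁰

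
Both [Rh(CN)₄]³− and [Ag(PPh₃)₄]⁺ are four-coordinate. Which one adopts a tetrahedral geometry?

For [Rh(CN)₄]³−: Ligand charges: each cyanide is −1. With an overall charge of −3 the rhodium centre must be in the +1 oxidation state. Rh sits in group 9, so the d-electron count is 9 − 1 = 8. A 4d d⁸ ion has a large crystal-field splitting; square planar leaves the high-energy d_{x²−y²} orbital empty and maximises CFSE. → square planar.
For [Ag(PPh₃)₄]⁺: Ligand charges: triphenylphosphine is neutral. With an overall charge of +1 the silver centre must be in the +1 oxidation state. Ag sits in group 11, so the d-electron count is 11 − 1 = 10. A d¹⁰ ion has no crystal-field stabilisation preference between square planar and tetrahedral, so four ligands adopt the sterically favoured tetrahedral geometry. → tetrahedral.

[Ag(PPh₃)₄]⁺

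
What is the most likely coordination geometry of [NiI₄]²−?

Summing ligand charges against the −2 overall charge gives an oxidation state of +2 for nickel.
Group 10 minus oxidation state 2 gives a d⁸ configuration.
Coordination number: 4.
Iodide is a weak-field ligand.
With weak-field ligands the CFSE gain from square planar is small, so a 3d d⁸ ion takes the sterically preferred tetrahedral geometry.

tetrahedral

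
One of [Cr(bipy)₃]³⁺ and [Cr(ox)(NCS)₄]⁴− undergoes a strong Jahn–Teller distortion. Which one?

[Cr(ox)(NCS)₄]⁴−

[Cr(bipy)₃]³⁺: 2,2′-bipyridine is neutral; balancing the +3 overall charge requires Cr(III). Chromium is a group-6 element; Cr(III) is therefore d³. The d³ configuration leaves the e_g set evenly filled (or empty) — no strong Jahn–Teller driving force.
[Cr(ox)(NCS)₄]⁴−: Summing ligand charges against the −4 overall charge gives an oxidation state of +2 for chromium. Group 6 minus oxidation state 2 gives a d⁴ configuration. Isothiocyanate and oxalate are weak-field ligands for a first-row metal, so the complex is high-spin. The t₂g³e_g¹ (high-spin) configuration has an unevenly filled e_g set; the Jahn–Teller theorem predicts a tetragonal distortion (typically axial elongation) to lift the degeneracy.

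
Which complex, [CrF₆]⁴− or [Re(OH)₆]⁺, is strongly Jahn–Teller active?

[CrF₆]⁴−: Ligand charges: each fluoride is −1. With an overall charge of −4 the chromium centre must be in the +2 oxidation state. Cr sits in group 6, so the d-electron count is 6 − 2 = 4. Fluoride is a weak-field ligand for a first-row metal, so the complex is high-spin. The t₂g³e_g¹ (high-spin) configuration has an unevenly filled e_g set; the Jahn–Teller theorem predicts a tetragonal distortion (typically axial elongation) to lift the degeneracy.
[Re(OH)₆]⁺: Summing ligand charges against the +1 overall charge gives an oxidation state of +7 for rhenium. Group 7 minus oxidation state 7 gives a d⁰ configuration. The d⁰ configuration leaves the e_g set evenly filled (or empty) — no strong Jahn–Teller driving force.

[CrF₆]⁴−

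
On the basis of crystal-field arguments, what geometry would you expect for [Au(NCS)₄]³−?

tetrahedral

Summing ligand charges against the −3 overall charge gives an oxidation state of +1 for gold.
Au sits in group 11, so the d-electron count is 11 − 1 = 10.
With 4 monodentate ligands the coordination number is 4.
A d¹⁰ ion has no crystal-field stabilisation preference between square planar and tetrahedral, so four ligands adopt the sterically favoured tetrahedral geometry.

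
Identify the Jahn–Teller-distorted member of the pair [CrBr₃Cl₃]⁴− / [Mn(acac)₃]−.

[CrBr₃Cl₃]⁴−

[CrBr₃Cl₃]⁴−: Summing ligand charges against the −4 overall charge gives an oxidation state of +2 for chromium. Cr sits in group 6, so the d-electron count is 6 − 2 = 4. Bromide and chloride are weak-field ligands for a first-row metal, so the complex is high-spin. The t₂g³e_g¹ (high-spin) configuration has an unevenly filled e_g set; the Jahn–Teller theorem predicts a tetragonal distortion (typically axial elongation) to lift the degeneracy.
[Mn(acac)₃]−: Summing ligand charges against the −1 overall charge gives an oxidation state of +2 for manganese. Mn sits in group 7, so the d-electron count is 7 − 2 = 5. Acetylacetonate is a weak-field ligand for a first-row metal, so the complex is high-spin. The d⁵ configuration leaves the e_g set evenly filled (or empty) — no strong Jahn–Teller driving force.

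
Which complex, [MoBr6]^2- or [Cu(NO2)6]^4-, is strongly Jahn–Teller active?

[Cu(NO2)6]^4-

[MoBr6]^2-: Summing ligand charges against the −2 overall charge gives an oxidation state of +4 for molybdenum. Mo sits in group 6, so the d-electron count is 6 − 4 = 2. The d² configuration leaves the e_g set evenly filled (or empty) — no strong Jahn–Teller driving force.
[Cu(NO2)6]^4-: Summing ligand charges against the −4 overall charge gives an oxidation state of +2 for copper. Group 11 minus oxidation state 2 gives a d⁹ configuration. The t₂g⁶e_g³ configuration has an unevenly filled e_g set; the Jahn–Teller theorem predicts a tetragonal distortion (typically axial elongation) to lift the degeneracy.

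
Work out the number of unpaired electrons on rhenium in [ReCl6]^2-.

3 unpaired electrons

Ligand charges: each chloride is −1. With an overall charge of −2 the rhenium centre must be in the +4 oxidation state.
Group 7 minus oxidation state 4 gives a d³ configuration.
In an octahedral field the d³ configuration is t₂g³e_g⁰ (only one arrangement possible), giving 3 unpaired electrons.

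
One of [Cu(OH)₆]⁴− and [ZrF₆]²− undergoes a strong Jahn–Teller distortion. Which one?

[Cu(OH)₆]⁴−: Each hydroxide is −1; balancing the −4 overall charge requires Cu(II). Group 11 minus oxidation state 2 gives a d⁹ configuration. The t₂g⁶e_g³ configuration has an unevenly filled e_g set; the Jahn–Teller theorem predicts a tetragonal distortion (typically axial elongation) to lift the degeneracy.
[ZrF₆]²−: Ligand charges: each fluoride is −1. With an overall charge of −2 the zirconium centre must be in the +4 oxidation state. Zirconium is a group-4 element; Zr(IV) is therefore d⁰. The d⁰ configuration leaves the e_g set evenly filled (or empty) — no strong Jahn–Teller driving force.

[Cu(OH)₆]⁴−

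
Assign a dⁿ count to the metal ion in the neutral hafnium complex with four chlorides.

d0

Each chloride is −1; balancing the 0 overall charge requires Hf(IV).
Hf sits in group 4, so the d-electron count is 4 − 4 = 0.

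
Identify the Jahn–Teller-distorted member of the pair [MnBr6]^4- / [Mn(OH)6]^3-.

[Mn(OH)6]^3-

[MnBr6]^4-: Summing ligand charges against the −4 overall charge gives an oxidation state of +2 for manganese. Group 7 minus oxidation state 2 gives a d⁵ configuration. Bromide is a weak-field ligand for a first-row metal, so the complex is high-spin. The d⁵ configuration leaves the e_g set evenly filled (or empty) — no strong Jahn–Teller driving force.
[Mn(OH)6]^3-: Summing ligand charges against the −3 overall charge gives an oxidation state of +3 for manganese. Manganese is a group-7 element; Mn(III) is therefore d⁴. Hydroxide is a weak-field ligand for a first-row metal, so the complex is high-spin. The t₂g³e_g¹ (high-spin) configuration has an unevenly filled e_g set; the Jahn–Teller theorem predicts a tetragonal distortion (typically axial elongation) to lift the degeneracy.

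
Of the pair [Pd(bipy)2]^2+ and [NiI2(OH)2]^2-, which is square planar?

For [Pd(bipy)2]^2+: Summing ligand charges against the +2 overall charge gives an oxidation state of +2 for palladium. Palladium is a group-10 element; Pd(II) is therefore d⁸. A 4d d⁸ ion has a large crystal-field splitting; square planar leaves the high-energy d_{x²−y²} orbital empty and maximises CFSE. → square planar.
For [NiI2(OH)2]^2-: Ligand charges: each iodide is −1; each hydroxide is −1. With an overall charge of −2 the nickel centre must be in the +2 oxidation state. Ni sits in group 10, so the d-electron count is 10 − 2 = 8. Hydroxide and iodide are weak-field ligands. With weak-field ligands the CFSE gain from square planar is small, so a 3d d⁸ ion takes the sterically preferred tetrahedral geometry. → tetrahedral.

[Pd(bipy)2]^2+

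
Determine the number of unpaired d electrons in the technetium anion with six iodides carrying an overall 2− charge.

Each iodide is −1; balancing the −2 overall charge requires Tc(IV).
Tc sits in group 7, so the d-electron count is 7 − 4 = 3.
In an octahedral field the d³ configuration is t₂g³e_g⁰ (only one arrangement possible), giving 3 unpaired electrons.

3 unpaired electrons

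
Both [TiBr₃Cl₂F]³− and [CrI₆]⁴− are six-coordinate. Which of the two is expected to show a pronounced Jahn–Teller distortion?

[TiBr₃Cl₂F]³−: Summing ligand charges against the −3 overall charge gives an oxidation state of +3 for titanium. Group 4 minus oxidation state 3 gives a d¹ configuration. The d¹ configuration leaves the e_g set evenly filled (or empty) — no strong Jahn–Teller driving force.
[CrI₆]⁴−: Summing ligand charges against the −4 overall charge gives an oxidation state of +2 for chromium. Group 6 minus oxidation state 2 gives a d⁴ configuration. Iodide is a weak-field ligand for a first-row metal, so the complex is high-spin. The t₂g³e_g¹ (high-spin) configuration has an unevenly filled e_g set; the Jahn–Teller theorem predicts a tetragonal distortion (typically axial elongation) to lift the degeneracy.

[CrI₆]⁴−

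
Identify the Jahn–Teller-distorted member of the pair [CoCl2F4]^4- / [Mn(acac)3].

[CoCl2F4]^4-: Summing ligand charges against the −4 overall charge gives an oxidation state of +2 for cobalt. Cobalt is a group-9 element; Co(II) is therefore d⁷. Chloride and fluoride are weak-field ligands for a first-row metal, so the complex is high-spin. The d⁷ configuration leaves the e_g set evenly filled (or empty) — no strong Jahn–Teller driving force.
[Mn(acac)3]: Ligand charges: each acetylacetonate is −1. With an overall charge of 0 the manganese centre must be in the +3 oxidation state. Group 7 minus oxidation state 3 gives a d⁴ configuration. Acetylacetonate is a weak-field ligand for a first-row metal, so the complex is high-spin. The t₂g³e_g¹ (high-spin) configuration has an unevenly filled e_g set; the Jahn–Teller theorem predicts a tetragonal distortion (typically axial elongation) to lift the degeneracy.

[Mn(acac)3]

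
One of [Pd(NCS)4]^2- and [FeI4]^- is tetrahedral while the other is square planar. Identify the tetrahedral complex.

For [Pd(NCS)4]^2-: Each isothiocyanate is −1; balancing the −2 overall charge requires Pd(II). Pd sits in group 10, so the d-electron count is 10 − 2 = 8. A 4d d⁸ ion has a large crystal-field splitting; square planar leaves the high-energy d_{x²−y²} orbital empty and maximises CFSE. → square planar.
For [FeI4]^-: Ligand charges: each iodide is −1. With an overall charge of −1 the iron centre must be in the +3 oxidation state. Iron is a group-8 element; Fe(III) is therefore d⁵. A high-spin d⁵ ion has zero CFSE in either geometry, so four ligands adopt the sterically favoured tetrahedral geometry. → tetrahedral.

[FeI4]^-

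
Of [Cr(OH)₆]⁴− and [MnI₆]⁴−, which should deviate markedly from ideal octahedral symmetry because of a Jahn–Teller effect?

[Cr(OH)₆]⁴−: Ligand charges: each hydroxide is −1. With an overall charge of −4 the chromium centre must be in the +2 oxidation state. Cr sits in group 6, so the d-electron count is 6 − 2 = 4. Hydroxide is a weak-field ligand for a first-row metal, so the complex is high-spin. The t₂g³e_g¹ (high-spin) configuration has an unevenly filled e_g set; the Jahn–Teller theorem predicts a tetragonal distortion (typically axial elongation) to lift the degeneracy.
[MnI₆]⁴−: Summing ligand charges against the −4 overall charge gives an oxidation state of +2 for manganese. Manganese is a group-7 element; Mn(II) is therefore d⁵. Iodide is a weak-field ligand for a first-row metal, so the complex is high-spin. The d⁵ configuration leaves the e_g set evenly filled (or empty) — no strong Jahn–Teller driving force.

[Cr(OH)₆]⁴−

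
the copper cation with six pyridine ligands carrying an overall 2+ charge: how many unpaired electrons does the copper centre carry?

1

Summing ligand charges against the +2 overall charge gives an oxidation state of +2 for copper.
Copper is a group-11 element; Cu(II) is therefore d⁹.
In an octahedral field the d⁹ configuration is t₂g⁶e_g³ (only one arrangement possible), giving 1 unpaired electron.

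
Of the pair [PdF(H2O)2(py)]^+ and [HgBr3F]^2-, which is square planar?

[PdF(H2O)2(py)]^+

For [PdF(H2O)2(py)]^+: Ligand charges: each fluoride is −1; water is neutral; pyridine is neutral. With an overall charge of +1 the palladium centre must be in the +2 oxidation state. Palladium is a group-10 element; Pd(II) is therefore d⁸. A 4d d⁸ ion has a large crystal-field splitting; square planar leaves the high-energy d_{x²−y²} orbital empty and maximises CFSE. → square planar.
For [HgBr3F]^2-: Ligand charges: each bromide is −1; each fluoride is −1. With an overall charge of −2 the mercury centre must be in the +2 oxidation state. Group 12 minus oxidation state 2 gives a d¹⁰ configuration. A d¹⁰ ion has no crystal-field stabilisation preference between square planar and tetrahedral, so four ligands adopt the sterically favoured tetrahedral geometry. → tetrahedral.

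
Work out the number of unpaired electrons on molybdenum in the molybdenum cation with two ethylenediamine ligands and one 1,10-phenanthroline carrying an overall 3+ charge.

3

Summing ligand charges against the +3 overall charge gives an oxidation state of +3 for molybdenum.
Molybdenum is a group-6 element; Mo(III) is therefore d³.
Counting donor atoms: 2×ethylenediamine (bidentate) → 4 donors; 1×1,10-phenanthroline (bidentate) → 2 donors. Coordination number = 6.
In an octahedral field the d³ configuration is t₂g³e_g⁰ (only one arrangement possible), giving 3 unpaired electrons.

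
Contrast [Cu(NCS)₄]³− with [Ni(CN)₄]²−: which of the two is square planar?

[Ni(CN)₄]²−

For [Cu(NCS)₄]³−: Each isothiocyanate is −1; balancing the −3 overall charge requires Cu(I). Group 11 minus oxidation state 1 gives a d¹⁰ configuration. A d¹⁰ ion has no crystal-field stabilisation preference between square planar and tetrahedral, so four ligands adopt the sterically favoured tetrahedral geometry. → tetrahedral.
For [Ni(CN)₄]²−: Ligand charges: each cyanide is −1. With an overall charge of −2 the nickel centre must be in the +2 oxidation state. Nickel is a group-10 element; Ni(II) is therefore d⁸. Cyanide is a strong-field ligand (high in the spectrochemical series). A 3d d⁸ ion with strong-field ligands gains enough CFSE to favour square planar over tetrahedral. → square planar.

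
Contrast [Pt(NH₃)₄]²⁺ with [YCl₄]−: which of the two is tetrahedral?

[YCl₄]−

For [Pt(NH₃)₄]²⁺: Ligand charges: ammonia is neutral. With an overall charge of +2 the platinum centre must be in the +2 oxidation state. Pt sits in group 10, so the d-electron count is 10 − 2 = 8. A 5d d⁸ ion has a large crystal-field splitting; square planar leaves the high-energy d_{x²−y²} orbital empty and maximises CFSE. → square planar.
For [YCl₄]−: Ligand charges: each chloride is −1. With an overall charge of −1 the yttrium centre must be in the +3 oxidation state. Yttrium is a group-3 element; Y(III) is therefore d⁰. A d⁰ ion has no crystal-field stabilisation preference between square planar and tetrahedral, so four ligands adopt the sterically favoured tetrahedral geometry. → tetrahedral.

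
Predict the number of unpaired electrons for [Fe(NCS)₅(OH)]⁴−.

4 unpaired electrons

Summing ligand charges against the −4 overall charge gives an oxidation state of +2 for iron.
Group 8 minus oxidation state 2 gives a d⁶ configuration.
The spin state decides the count: Hydroxide and isothiocyanate are weak-field ligands for a first-row metal, so the complex is high-spin.
An octahedral high-spin d⁶ ion is t₂g⁴e_g², giving 4 unpaired electrons.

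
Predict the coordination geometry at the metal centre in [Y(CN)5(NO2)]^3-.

Ligand charges: each cyanide is −1; each nitro (N-bound nitrite) is −1. With an overall charge of −3 the yttrium centre must be in the +3 oxidation state.
Yttrium is a group-3 element; Y(III) is therefore d⁰.
With 6 monodentate ligands the coordination number is 6.
Six donors around a single metal centre give an octahedral coordination sphere.

octahedral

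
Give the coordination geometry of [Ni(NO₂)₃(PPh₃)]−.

Summing ligand charges against the −1 overall charge gives an oxidation state of +2 for nickel.
Nickel is a group-10 element; Ni(II) is therefore d⁸.
With 4 monodentate ligands the coordination number is 4.
Nitro (N-bound nitrite) and triphenylphosphine are strong-field ligands (high in the spectrochemical series).
A 3d d⁸ ion with strong-field ligands gains enough CFSE to favour square planar over tetrahedral.

square planar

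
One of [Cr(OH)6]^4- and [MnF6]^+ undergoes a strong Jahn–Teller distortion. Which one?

[Cr(OH)6]^4-

[Cr(OH)6]^4-: Summing ligand charges against the −4 overall charge gives an oxidation state of +2 for chromium. Cr sits in group 6, so the d-electron count is 6 − 2 = 4. Hydroxide is a weak-field ligand for a first-row metal, so the complex is high-spin. The t₂g³e_g¹ (high-spin) configuration has an unevenly filled e_g set; the Jahn–Teller theorem predicts a tetragonal distortion (typically axial elongation) to lift the degeneracy.
[MnF6]^+: Summing ligand charges against the +1 overall charge gives an oxidation state of +7 for manganese. Mn sits in group 7, so the d-electron count is 7 − 7 = 0. The d⁰ configuration leaves the e_g set evenly filled (or empty) — no strong Jahn–Teller driving force.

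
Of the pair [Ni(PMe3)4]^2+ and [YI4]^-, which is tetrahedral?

For [Ni(PMe3)4]^2+: Summing ligand charges against the +2 overall charge gives an oxidation state of +2 for nickel. Nickel is a group-10 element; Ni(II) is therefore d⁸. Trimethylphosphine is a strong-field ligand (high in the spectrochemical series). A 3d d⁸ ion with strong-field ligands gains enough CFSE to favour square planar over tetrahedral. → square planar.
For [YI4]^-: Summing ligand charges against the −1 overall charge gives an oxidation state of +3 for yttrium. Group 3 minus oxidation state 3 gives a d⁰ configuration. A d⁰ ion has no crystal-field stabilisation preference between square planar and tetrahedral, so four ligands adopt the sterically favoured tetrahedral geometry. → tetrahedral.

[YI4]^-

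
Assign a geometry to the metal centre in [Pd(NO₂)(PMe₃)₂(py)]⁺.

Ligand charges: each nitro (N-bound nitrite) is −1; trimethylphosphine is neutral; pyridine is neutral. With an overall charge of +1 the palladium centre must be in the +2 oxidation state.
Group 10 minus oxidation state 2 gives a d⁸ configuration.
With 4 monodentate ligands the coordination number is 4.
A 4d d⁸ ion has a large crystal-field splitting; square planar leaves the high-energy d_{x²−y²} orbital empty and maximises CFSE.

square planar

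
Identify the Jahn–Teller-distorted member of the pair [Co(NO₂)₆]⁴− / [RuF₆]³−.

[Co(NO₂)₆]⁴−: Summing ligand charges against the −4 overall charge gives an oxidation state of +2 for cobalt. Co sits in group 9, so the d-electron count is 9 − 2 = 7. Nitro (N-bound nitrite) is a strong-field ligand (high in the spectrochemical series) for a first-row metal, so the complex is low-spin. The t₂g⁶e_g¹ (low-spin) configuration has an unevenly filled e_g set; the Jahn–Teller theorem predicts a tetragonal distortion (typically axial elongation) to lift the degeneracy.
[RuF₆]³−: Each fluoride is −1; balancing the −3 overall charge requires Ru(III). Ru sits in group 8, so the d-electron count is 8 − 3 = 5. A 4d ion has a large Δₒ and is invariably low-spin. The d⁵ configuration leaves the e_g set evenly filled (or empty) — no strong Jahn–Teller driving force.

[Co(NO₂)₆]⁴−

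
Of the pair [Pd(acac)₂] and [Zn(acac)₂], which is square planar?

For [Pd(acac)₂]: Ligand charges: each acetylacetonate is −1. With an overall charge of 0 the palladium centre must be in the +2 oxidation state. Group 10 minus oxidation state 2 gives a d⁸ configuration. A 4d d⁸ ion has a large crystal-field splitting; square planar leaves the high-energy d_{x²−y²} orbital empty and maximises CFSE. → square planar.
For [Zn(acac)₂]: Ligand charges: each acetylacetonate is −1. With an overall charge of 0 the zinc centre must be in the +2 oxidation state. Zn sits in group 12, so the d-electron count is 12 − 2 = 10. A d¹⁰ ion has no crystal-field stabilisation preference between square planar and tetrahedral, so four ligands adopt the sterically favoured tetrahedral geometry. → tetrahedral.

[Pd(acac)₂]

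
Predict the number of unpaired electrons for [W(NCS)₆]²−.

Ligand charges: each isothiocyanate is −1. With an overall charge of −2 the tungsten centre must be in the +4 oxidation state.
Group 6 minus oxidation state 4 gives a d² configuration.
In an octahedral field the d² configuration is t₂g²e_g⁰ (only one arrangement possible), giving 2 unpaired electrons.

2 unpaired electrons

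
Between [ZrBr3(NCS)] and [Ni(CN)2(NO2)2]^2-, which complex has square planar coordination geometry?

For [ZrBr3(NCS)]: Each bromide is −1; each isothiocyanate is −1; balancing the 0 overall charge requires Zr(IV). Zr sits in group 4, so the d-electron count is 4 − 4 = 0. A d⁰ ion has no crystal-field stabilisation preference between square planar and tetrahedral, so four ligands adopt the sterically favoured tetrahedral geometry. → tetrahedral.
For [Ni(CN)2(NO2)2]^2-: Ligand charges: each cyanide is −1; each nitro (N-bound nitrite) is −1. With an overall charge of −2 the nickel centre must be in the +2 oxidation state. Group 10 minus oxidation state 2 gives a d⁸ configuration. Cyanide and nitro (N-bound nitrite) are strong-field ligands (high in the spectrochemical series). A 3d d⁸ ion with strong-field ligands gains enough CFSE to favour square planar over tetrahedral. → square planar.

[Ni(CN)2(NO2)2]^2-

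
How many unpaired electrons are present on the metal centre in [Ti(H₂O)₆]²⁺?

2 unpaired electrons

Water is neutral; balancing the +2 overall charge requires Ti(II).
Ti sits in group 4, so the d-electron count is 4 − 2 = 2.
In an octahedral field the d² configuration is t₂g²e_g⁰ (only one arrangement possible), giving 2 unpaired electrons.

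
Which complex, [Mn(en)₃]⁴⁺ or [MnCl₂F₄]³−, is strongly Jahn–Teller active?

[MnCl₂F₄]³−

[Mn(en)₃]⁴⁺: Ethylenediamine is neutral; balancing the +4 overall charge requires Mn(IV). Mn sits in group 7, so the d-electron count is 7 − 4 = 3. The d³ configuration leaves the e_g set evenly filled (or empty) — no strong Jahn–Teller driving force.
[MnCl₂F₄]³−: Ligand charges: each chloride is −1; each fluoride is −1. With an overall charge of −3 the manganese centre must be in the +3 oxidation state. Mn sits in group 7, so the d-electron count is 7 − 3 = 4. Chloride and fluoride are weak-field ligands for a first-row metal, so the complex is high-spin. The t₂g³e_g¹ (high-spin) configuration has an unevenly filled e_g set; the Jahn–Teller theorem predicts a tetragonal distortion (typically axial elongation) to lift the degeneracy.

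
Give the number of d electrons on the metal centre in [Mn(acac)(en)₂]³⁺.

d³

Summing ligand charges against the +3 overall charge gives an oxidation state of +4 for manganese.
Mn sits in group 7, so the d-electron count is 7 − 4 = 3.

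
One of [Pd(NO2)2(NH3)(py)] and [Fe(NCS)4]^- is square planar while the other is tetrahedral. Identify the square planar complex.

[Pd(NO2)2(NH3)(py)]

For [Pd(NO2)2(NH3)(py)]: Summing ligand charges against the 0 overall charge gives an oxidation state of +2 for palladium. Pd sits in group 10, so the d-electron count is 10 − 2 = 8. A 4d d⁸ ion has a large crystal-field splitting; square planar leaves the high-energy d_{x²−y²} orbital empty and maximises CFSE. → square planar.
For [Fe(NCS)4]^-: Each isothiocyanate is −1; balancing the −1 overall charge requires Fe(III). Fe sits in group 8, so the d-electron count is 8 − 3 = 5. A high-spin d⁵ ion has zero CFSE in either geometry, so four ligands adopt the sterically favoured tetrahedral geometry. → tetrahedral.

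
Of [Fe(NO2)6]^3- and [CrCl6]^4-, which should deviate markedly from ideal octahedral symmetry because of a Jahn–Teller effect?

[CrCl6]^4-

[Fe(NO2)6]^3-: Summing ligand charges against the −3 overall charge gives an oxidation state of +3 for iron. Group 8 minus oxidation state 3 gives a d⁵ configuration. Nitro (N-bound nitrite) is a strong-field ligand (high in the spectrochemical series) for a first-row metal, so the complex is low-spin. The d⁵ configuration leaves the e_g set evenly filled (or empty) — no strong Jahn–Teller driving force.
[CrCl6]^4-: Summing ligand charges against the −4 overall charge gives an oxidation state of +2 for chromium. Chromium is a group-6 element; Cr(II) is therefore d⁴. Chloride is a weak-field ligand for a first-row metal, so the complex is high-spin. The t₂g³e_g¹ (high-spin) configuration has an unevenly filled e_g set; the Jahn–Teller theorem predicts a tetragonal distortion (typically axial elongation) to lift the degeneracy.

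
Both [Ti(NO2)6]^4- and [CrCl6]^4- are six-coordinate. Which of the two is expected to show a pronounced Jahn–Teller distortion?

[Ti(NO2)6]^4-: Each nitro (N-bound nitrite) is −1; balancing the −4 overall charge requires Ti(II). Titanium is a group-4 element; Ti(II) is therefore d². The d² configuration leaves the e_g set evenly filled (or empty) — no strong Jahn–Teller driving force.
[CrCl6]^4-: Ligand charges: each chloride is −1. With an overall charge of −4 the chromium centre must be in the +2 oxidation state. Cr sits in group 6, so the d-electron count is 6 − 2 = 4. Chloride is a weak-field ligand for a first-row metal, so the complex is high-spin. The t₂g³e_g¹ (high-spin) configuration has an unevenly filled e_g set; the Jahn–Teller theorem predicts a tetragonal distortion (typically axial elongation) to lift the degeneracy.

[CrCl6]^4-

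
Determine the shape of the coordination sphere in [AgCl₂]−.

Summing ligand charges against the −1 overall charge gives an oxidation state of +1 for silver.
Ag sits in group 11, so the d-electron count is 11 − 1 = 10.
With 2 monodentate ligands the coordination number is 2.
A d¹⁰ ion with only two ligands adopts a linear arrangement (sp hybridisation; no CFSE preference).

linear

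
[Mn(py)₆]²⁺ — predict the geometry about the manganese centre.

octahedral

Summing ligand charges against the +2 overall charge gives an oxidation state of +2 for manganese.
Manganese is a group-7 element; Mn(II) is therefore d⁵.
Coordination number: 6.
Six donors around a single metal centre give an octahedral coordination sphere.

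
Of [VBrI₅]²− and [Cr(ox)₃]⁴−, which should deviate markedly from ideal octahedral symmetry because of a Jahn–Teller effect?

[VBrI₅]²−: Summing ligand charges against the −2 overall charge gives an oxidation state of +4 for vanadium. Vanadium is a group-5 element; V(IV) is therefore d¹. The d¹ configuration leaves the e_g set evenly filled (or empty) — no strong Jahn–Teller driving force.
[Cr(ox)₃]⁴−: Summing ligand charges against the −4 overall charge gives an oxidation state of +2 for chromium. Group 6 minus oxidation state 2 gives a d⁴ configuration. Oxalate is a weak-field ligand for a first-row metal, so the complex is high-spin. The t₂g³e_g¹ (high-spin) configuration has an unevenly filled e_g set; the Jahn–Teller theorem predicts a tetragonal distortion (typically axial elongation) to lift the degeneracy.

[Cr(ox)₃]⁴−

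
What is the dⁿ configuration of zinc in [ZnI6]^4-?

Each iodide is −1; balancing the −4 overall charge requires Zn(II).
Zinc is a group-12 element; Zn(II) is therefore d¹⁰.

d10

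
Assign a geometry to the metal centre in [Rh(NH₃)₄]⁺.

square planar

Ligand charges: ammonia is neutral. With an overall charge of +1 the rhodium centre must be in the +1 oxidation state.
Rh sits in group 9, so the d-electron count is 9 − 1 = 8.
Coordination number: 4.
A 4d d⁸ ion has a large crystal-field splitting; square planar leaves the high-energy d_{x²−y²} orbital empty and maximises CFSE.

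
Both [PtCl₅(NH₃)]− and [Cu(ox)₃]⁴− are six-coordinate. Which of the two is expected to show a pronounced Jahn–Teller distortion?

[Cu(ox)₃]⁴−

[PtCl₅(NH₃)]−: Summing ligand charges against the −1 overall charge gives an oxidation state of +4 for platinum. Platinum is a group-10 element; Pt(IV) is therefore d⁶. A 5d ion has a large Δₒ and is invariably low-spin. The d⁶ configuration leaves the e_g set evenly filled (or empty) — no strong Jahn–Teller driving force.
[Cu(ox)₃]⁴−: Each oxalate is −2; balancing the −4 overall charge requires Cu(II). Group 11 minus oxidation state 2 gives a d⁹ configuration. The t₂g⁶e_g³ configuration has an unevenly filled e_g set; the Jahn–Teller theorem predicts a tetragonal distortion (typically axial elongation) to lift the degeneracy.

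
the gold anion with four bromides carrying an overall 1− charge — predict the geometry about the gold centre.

Ligand charges: each bromide is −1. With an overall charge of −1 the gold centre must be in the +3 oxidation state.
Group 11 minus oxidation state 3 gives a d⁸ configuration.
Coordination number: 4.
A 5d d⁸ ion has a large crystal-field splitting; square planar leaves the high-energy d_{x²−y²} orbital empty and maximises CFSE.

square planar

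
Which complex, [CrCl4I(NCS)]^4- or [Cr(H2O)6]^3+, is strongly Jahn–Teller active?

[CrCl4I(NCS)]^4-: Summing ligand charges against the −4 overall charge gives an oxidation state of +2 for chromium. Group 6 minus oxidation state 2 gives a d⁴ configuration. Chloride, iodide, and isothiocyanate are weak-field ligands for a first-row metal, so the complex is high-spin. The t₂g³e_g¹ (high-spin) configuration has an unevenly filled e_g set; the Jahn–Teller theorem predicts a tetragonal distortion (typically axial elongation) to lift the degeneracy.
[Cr(H2O)6]^3+: Ligand charges: water is neutral. With an overall charge of +3 the chromium centre must be in the +3 oxidation state. Chromium is a group-6 element; Cr(III) is therefore d³. The d³ configuration leaves the e_g set evenly filled (or empty) — no strong Jahn–Teller driving force.

[CrCl4I(NCS)]^4-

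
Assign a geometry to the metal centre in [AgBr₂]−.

Each bromide is −1; balancing the −1 overall charge requires Ag(I).
Silver is a group-11 element; Ag(I) is therefore d¹⁰.
Coordination number: 2.
A d¹⁰ ion with only two ligands adopts a linear arrangement (sp hybridisation; no CFSE preference).

linear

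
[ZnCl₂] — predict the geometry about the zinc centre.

Each chloride is −1; balancing the 0 overall charge requires Zn(II).
Zinc is a group-12 element; Zn(II) is therefore d¹⁰.
With 2 monodentate ligands the coordination number is 2.
A d¹⁰ ion with only two ligands adopts a linear arrangement (sp hybridisation; no CFSE preference).

linear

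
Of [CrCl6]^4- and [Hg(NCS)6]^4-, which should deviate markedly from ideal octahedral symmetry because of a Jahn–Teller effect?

[CrCl6]^4-: Summing ligand charges against the −4 overall charge gives an oxidation state of +2 for chromium. Group 6 minus oxidation state 2 gives a d⁴ configuration. Chloride is a weak-field ligand for a first-row metal, so the complex is high-spin. The t₂g³e_g¹ (high-spin) configuration has an unevenly filled e_g set; the Jahn–Teller theorem predicts a tetragonal distortion (typically axial elongation) to lift the degeneracy.
[Hg(NCS)6]^4-: Ligand charges: each isothiocyanate is −1. With an overall charge of −4 the mercury centre must be in the +2 oxidation state. Mercury is a group-12 element; Hg(II) is therefore d¹⁰. The d¹⁰ configuration leaves the e_g set evenly filled (or empty) — no strong Jahn–Teller driving force.

[CrCl6]^4-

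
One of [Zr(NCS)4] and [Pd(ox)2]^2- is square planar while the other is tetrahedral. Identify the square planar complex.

For [Zr(NCS)4]: Ligand charges: each isothiocyanate is −1. With an overall charge of 0 the zirconium centre must be in the +4 oxidation state. Zirconium is a group-4 element; Zr(IV) is therefore d⁰. A d⁰ ion has no crystal-field stabilisation preference between square planar and tetrahedral, so four ligands adopt the sterically favoured tetrahedral geometry. → tetrahedral.
For [Pd(ox)2]^2-: Summing ligand charges against the −2 overall charge gives an oxidation state of +2 for palladium. Palladium is a group-10 element; Pd(II) is therefore d⁸. A 4d d⁸ ion has a large crystal-field splitting; square planar leaves the high-energy d_{x²−y²} orbital empty and maximises CFSE. → square planar.

[Pd(ox)2]^2-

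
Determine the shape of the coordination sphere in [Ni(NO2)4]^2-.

Each nitro (N-bound nitrite) is −1; balancing the −2 overall charge requires Ni(II).
Ni sits in group 10, so the d-electron count is 10 − 2 = 8.
Coordination number: 4.
Nitro (N-bound nitrite) is a strong-field ligand (high in the spectrochemical series).
A 3d d⁸ ion with strong-field ligands gains enough CFSE to favour square planar over tetrahedral.

square planar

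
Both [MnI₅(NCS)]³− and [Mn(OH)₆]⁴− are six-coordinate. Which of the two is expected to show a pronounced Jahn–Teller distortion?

[MnI₅(NCS)]³−: Summing ligand charges against the −3 overall charge gives an oxidation state of +3 for manganese. Mn sits in group 7, so the d-electron count is 7 − 3 = 4. Iodide and isothiocyanate are weak-field ligands for a first-row metal, so the complex is high-spin. The t₂g³e_g¹ (high-spin) configuration has an unevenly filled e_g set; the Jahn–Teller theorem predicts a tetragonal distortion (typically axial elongation) to lift the degeneracy.
[Mn(OH)₆]⁴−: Summing ligand charges against the −4 overall charge gives an oxidation state of +2 for manganese. Mn sits in group 7, so the d-electron count is 7 − 2 = 5. Hydroxide is a weak-field ligand for a first-row metal, so the complex is high-spin. The d⁵ configuration leaves the e_g set evenly filled (or empty) — no strong Jahn–Teller driving force.

[MnI₅(NCS)]³−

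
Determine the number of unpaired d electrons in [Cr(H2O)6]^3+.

3 unpaired electrons

Water is neutral; balancing the +3 overall charge requires Cr(III).
Group 6 minus oxidation state 3 gives a d³ configuration.
In an octahedral field the d³ configuration is t₂g³e_g⁰ (only one arrangement possible), giving 3 unpaired electrons.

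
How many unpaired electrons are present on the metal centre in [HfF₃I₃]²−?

0

Each fluoride is −1; each iodide is −1; balancing the −2 overall charge requires Hf(IV).
Hafnium is a group-4 element; Hf(IV) is therefore d⁰.
In an octahedral field the d⁰ configuration is t₂g⁰e_g⁰, giving 0 unpaired electrons.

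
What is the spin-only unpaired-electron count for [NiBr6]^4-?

2

Summing ligand charges against the −4 overall charge gives an oxidation state of +2 for nickel.
Group 10 minus oxidation state 2 gives a d⁸ configuration.
In an octahedral field the d⁸ configuration is t₂g⁶e_g² (only one arrangement possible), giving 2 unpaired electrons.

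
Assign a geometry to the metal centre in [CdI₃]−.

trigonal planar

Ligand charges: each iodide is −1. With an overall charge of −1 the cadmium centre must be in the +2 oxidation state.
Cadmium is a group-12 element; Cd(II) is therefore d¹⁰.
Coordination number: 3.
Three ligands around a d¹⁰ centre minimise repulsion in a trigonal-planar arrangement.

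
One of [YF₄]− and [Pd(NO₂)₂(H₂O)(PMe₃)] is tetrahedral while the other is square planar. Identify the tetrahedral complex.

For [YF₄]−: Ligand charges: each fluoride is −1. With an overall charge of −1 the yttrium centre must be in the +3 oxidation state. Yttrium is a group-3 element; Y(III) is therefore d⁰. A d⁰ ion has no crystal-field stabilisation preference between square planar and tetrahedral, so four ligands adopt the sterically favoured tetrahedral geometry. → tetrahedral.
For [Pd(NO₂)₂(H₂O)(PMe₃)]: Summing ligand charges against the 0 overall charge gives an oxidation state of +2 for palladium. Group 10 minus oxidation state 2 gives a d⁸ configuration. A 4d d⁸ ion has a large crystal-field splitting; square planar leaves the high-energy d_{x²−y²} orbital empty and maximises CFSE. → square planar.

[YF₄]−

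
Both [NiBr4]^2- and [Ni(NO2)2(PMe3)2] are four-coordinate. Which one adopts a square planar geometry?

For [NiBr4]^2-: Ligand charges: each bromide is −1. With an overall charge of −2 the nickel centre must be in the +2 oxidation state. Nickel is a group-10 element; Ni(II) is therefore d⁸. Bromide is a weak-field ligand. With weak-field ligands the CFSE gain from square planar is small, so a 3d d⁸ ion takes the sterically preferred tetrahedral geometry. → tetrahedral.
For [Ni(NO2)2(PMe3)2]: Each nitro (N-bound nitrite) is −1; trimethylphosphine is neutral; balancing the 0 overall charge requires Ni(II). Ni sits in group 10, so the d-electron count is 10 − 2 = 8. Nitro (N-bound nitrite) and trimethylphosphine are strong-field ligands (high in the spectrochemical series). A 3d d⁸ ion with strong-field ligands gains enough CFSE to favour square planar over tetrahedral. → square planar.

[Ni(NO2)2(PMe3)2]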